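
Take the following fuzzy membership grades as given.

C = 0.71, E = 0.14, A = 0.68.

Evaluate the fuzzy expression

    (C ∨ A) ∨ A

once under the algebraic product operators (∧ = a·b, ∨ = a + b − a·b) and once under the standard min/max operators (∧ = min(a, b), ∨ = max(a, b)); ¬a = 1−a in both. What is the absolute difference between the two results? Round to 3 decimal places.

0.260

Under algebraic product:
  C ∨ A = a + b − a·b on (0.7100, 0.6800) = 0.9072
  (C ∨ A) ∨ A = a + b − a·b on (0.9072, 0.6800) = 0.9703
  → value = 0.9703
Under standard min/max:
  C ∨ A = max(a, b) on (0.71, 0.68) = 0.71
  (C ∨ A) ∨ A = max(a, b) on (0.71, 0.68) = 0.71
  → value = 0.7100
|0.9703 − 0.7100| = 0.260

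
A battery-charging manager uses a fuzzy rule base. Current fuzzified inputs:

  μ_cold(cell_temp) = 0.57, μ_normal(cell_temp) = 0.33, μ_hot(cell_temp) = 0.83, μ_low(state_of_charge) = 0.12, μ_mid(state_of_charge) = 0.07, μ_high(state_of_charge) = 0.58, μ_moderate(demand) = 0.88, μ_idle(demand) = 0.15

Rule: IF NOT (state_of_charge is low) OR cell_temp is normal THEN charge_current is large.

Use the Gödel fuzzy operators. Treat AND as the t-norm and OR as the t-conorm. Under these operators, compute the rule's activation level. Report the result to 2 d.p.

firing strength: ¬low=1−0.12=0.88, normal=0.33; OR[max(a, b)] → w = 0.88

0.88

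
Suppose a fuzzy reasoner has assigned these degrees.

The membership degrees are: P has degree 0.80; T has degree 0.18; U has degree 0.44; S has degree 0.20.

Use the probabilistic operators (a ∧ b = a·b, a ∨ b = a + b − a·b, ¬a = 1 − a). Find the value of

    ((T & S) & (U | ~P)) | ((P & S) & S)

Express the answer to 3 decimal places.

T & S = a·b on (0.1800, 0.2000) = 0.0360
~P = 1 − 0.8000 = 0.2000
U | ~P = a + b − a·b on (0.4400, 0.2000) = 0.5520
(T & S) & (U | ~P) = a·b on (0.0360, 0.5520) = 0.0199
P & S = a·b on (0.8000, 0.2000) = 0.1600
(P & S) & S = a·b on (0.1600, 0.2000) = 0.0320
((T & S) & (U | ~P)) | ((P & S) & S) = a + b − a·b on (0.0199, 0.0320) = 0.0512

0.051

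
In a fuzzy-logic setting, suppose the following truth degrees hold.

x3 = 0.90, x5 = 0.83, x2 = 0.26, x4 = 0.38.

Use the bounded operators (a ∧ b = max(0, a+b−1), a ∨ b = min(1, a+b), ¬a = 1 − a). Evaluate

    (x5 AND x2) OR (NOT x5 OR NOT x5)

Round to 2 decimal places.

0.43

x5 AND x2 = max(0, a+b−1) on (0.83, 0.26) = 0.09
NOT x5 = 1 − 0.83 = 0.17
NOT x5 = 1 − 0.83 = 0.17
NOT x5 OR NOT x5 = min(1, a+b) on (0.17, 0.17) = 0.34
(x5 AND x2) OR (NOT x5 OR NOT x5) = min(1, a+b) on (0.09, 0.34) = 0.43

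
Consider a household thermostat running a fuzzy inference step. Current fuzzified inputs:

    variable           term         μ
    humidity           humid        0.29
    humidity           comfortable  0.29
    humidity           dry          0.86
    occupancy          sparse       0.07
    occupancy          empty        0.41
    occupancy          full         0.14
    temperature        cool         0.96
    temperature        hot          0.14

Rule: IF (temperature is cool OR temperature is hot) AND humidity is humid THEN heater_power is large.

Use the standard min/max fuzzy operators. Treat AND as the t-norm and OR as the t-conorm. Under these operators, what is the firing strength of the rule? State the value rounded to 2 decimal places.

firing strength: (cool=0.96 OR hot=0.14) = 0.96; AND[min(a, b)] with humid=0.29 → w = 0.29

0.29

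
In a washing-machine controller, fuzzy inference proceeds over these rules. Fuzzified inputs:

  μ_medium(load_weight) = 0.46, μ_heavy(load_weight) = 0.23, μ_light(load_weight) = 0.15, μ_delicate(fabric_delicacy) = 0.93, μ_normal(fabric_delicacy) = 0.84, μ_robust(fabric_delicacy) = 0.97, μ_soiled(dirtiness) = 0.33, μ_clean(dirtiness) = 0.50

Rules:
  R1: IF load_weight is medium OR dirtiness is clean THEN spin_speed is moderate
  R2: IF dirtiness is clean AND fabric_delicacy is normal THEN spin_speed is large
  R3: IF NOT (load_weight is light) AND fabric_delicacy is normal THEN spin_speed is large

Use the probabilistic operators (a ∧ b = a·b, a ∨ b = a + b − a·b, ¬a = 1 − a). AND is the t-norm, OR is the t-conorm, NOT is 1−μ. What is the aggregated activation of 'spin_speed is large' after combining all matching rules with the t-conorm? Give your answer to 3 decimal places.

0.834

R1: medium=0.46, clean=0.50; OR[a + b − a·b] → w = 0.7300
R2: clean=0.50, normal=0.84; AND[a·b] → w = 0.4200
R3: ¬light=1−0.15=0.85, normal=0.84; AND[a·b] → w = 0.7140
Rules with consequent 'large': {R2, R3} → strengths 0.4200, 0.7140
Aggregate via t-conorm [a + b − a·b]: 0.8341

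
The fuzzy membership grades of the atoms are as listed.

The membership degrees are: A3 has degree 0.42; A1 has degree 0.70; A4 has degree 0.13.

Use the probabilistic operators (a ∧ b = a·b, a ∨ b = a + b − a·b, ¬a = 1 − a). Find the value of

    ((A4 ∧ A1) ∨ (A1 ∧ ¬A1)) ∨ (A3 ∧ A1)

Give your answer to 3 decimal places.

0.493

A4 ∧ A1 = a·b on (0.1300, 0.7000) = 0.0910
¬A1 = 1 − 0.7000 = 0.3000
A1 ∧ ¬A1 = a·b on (0.7000, 0.3000) = 0.2100
(A4 ∧ A1) ∨ (A1 ∧ ¬A1) = a + b − a·b on (0.0910, 0.2100) = 0.2819
A3 ∧ A1 = a·b on (0.4200, 0.7000) = 0.2940
((A4 ∧ A1) ∨ (A1 ∧ ¬A1)) ∨ (A3 ∧ A1) = a + b − a·b on (0.2819, 0.2940) = 0.4930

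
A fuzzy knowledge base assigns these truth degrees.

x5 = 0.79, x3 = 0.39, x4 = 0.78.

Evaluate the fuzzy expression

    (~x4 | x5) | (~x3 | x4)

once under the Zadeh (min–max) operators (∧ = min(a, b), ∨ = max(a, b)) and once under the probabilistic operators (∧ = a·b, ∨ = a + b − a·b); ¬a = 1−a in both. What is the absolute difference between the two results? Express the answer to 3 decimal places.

Under Zadeh (min–max):
  ~x4 = 1 − 0.78 = 0.22
  ~x4 | x5 = max(a, b) on (0.22, 0.79) = 0.79
  ~x3 = 1 − 0.39 = 0.61
  ~x3 | x4 = max(a, b) on (0.61, 0.78) = 0.78
  (~x4 | x5) | (~x3 | x4) = max(a, b) on (0.79, 0.78) = 0.79
  → value = 0.7900
Under probabilistic:
  ~x4 = 1 − 0.7800 = 0.2200
  ~x4 | x5 = a + b − a·b on (0.2200, 0.7900) = 0.8362
  ~x3 = 1 − 0.3900 = 0.6100
  ~x3 | x4 = a + b − a·b on (0.6100, 0.7800) = 0.9142
  (~x4 | x5) | (~x3 | x4) = a + b − a·b on (0.8362, 0.9142) = 0.9859
  → value = 0.9859
|0.7900 − 0.9859| = 0.196

0.196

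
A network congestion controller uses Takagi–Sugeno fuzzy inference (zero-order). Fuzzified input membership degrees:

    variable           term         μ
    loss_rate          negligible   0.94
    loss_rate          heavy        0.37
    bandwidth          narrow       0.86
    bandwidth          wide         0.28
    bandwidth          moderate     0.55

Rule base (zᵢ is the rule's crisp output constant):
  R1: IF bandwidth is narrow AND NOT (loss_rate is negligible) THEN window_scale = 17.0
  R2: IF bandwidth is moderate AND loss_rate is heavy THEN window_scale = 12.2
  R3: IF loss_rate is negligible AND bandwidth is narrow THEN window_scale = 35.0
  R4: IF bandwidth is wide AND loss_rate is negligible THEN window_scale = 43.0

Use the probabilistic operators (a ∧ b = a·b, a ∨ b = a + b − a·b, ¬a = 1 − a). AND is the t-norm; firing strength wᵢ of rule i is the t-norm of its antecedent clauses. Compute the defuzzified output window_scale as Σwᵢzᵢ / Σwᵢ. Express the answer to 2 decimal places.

R1 (z=17.0): narrow=0.86, ¬negligible=1−0.94=0.06; AND[a·b] → w = 0.0516
R2 (z=12.2): moderate=0.55, heavy=0.37; AND[a·b] → w = 0.2035
R3 (z=35.0): negligible=0.94, narrow=0.86; AND[a·b] → w = 0.8084
R4 (z=43.0): wide=0.28, negligible=0.94; AND[a·b] → w = 0.2632
Weighted average = (0.0516·17.0 + 0.2035·12.2 + 0.8084·35.0 + 0.2632·43.0) / (0.0516 + 0.2035 + 0.8084 + 0.2632)
  = 42.9715 / 1.3267 = 32.39

32.39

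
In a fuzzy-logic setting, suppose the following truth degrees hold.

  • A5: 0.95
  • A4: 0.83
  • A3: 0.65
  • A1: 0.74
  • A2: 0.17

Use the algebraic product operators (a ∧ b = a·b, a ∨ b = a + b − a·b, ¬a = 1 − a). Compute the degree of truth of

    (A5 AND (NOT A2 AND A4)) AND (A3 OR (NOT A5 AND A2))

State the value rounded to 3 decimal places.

0.427

NOT A2 = 1 − 0.1700 = 0.8300
NOT A2 AND A4 = a·b on (0.8300, 0.8300) = 0.6889
A5 AND (NOT A2 AND A4) = a·b on (0.9500, 0.6889) = 0.6545
NOT A5 = 1 − 0.9500 = 0.0500
NOT A5 AND A2 = a·b on (0.0500, 0.1700) = 0.0085
A3 OR (NOT A5 AND A2) = a + b − a·b on (0.6500, 0.0085) = 0.6530
(A5 AND (NOT A2 AND A4)) AND (A3 OR (NOT A5 AND A2)) = a·b on (0.6545, 0.6530) = 0.4273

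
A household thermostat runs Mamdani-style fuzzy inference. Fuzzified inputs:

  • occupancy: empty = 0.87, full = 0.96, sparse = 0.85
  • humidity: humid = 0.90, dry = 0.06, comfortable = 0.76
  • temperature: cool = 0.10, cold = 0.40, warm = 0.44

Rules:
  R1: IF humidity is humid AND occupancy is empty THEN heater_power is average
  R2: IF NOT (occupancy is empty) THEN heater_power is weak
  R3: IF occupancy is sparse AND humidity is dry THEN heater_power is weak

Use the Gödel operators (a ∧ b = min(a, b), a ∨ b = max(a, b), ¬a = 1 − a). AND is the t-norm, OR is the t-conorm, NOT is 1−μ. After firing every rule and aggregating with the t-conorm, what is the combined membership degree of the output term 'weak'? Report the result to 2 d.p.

0.13

R1: humid=0.90, empty=0.87; AND[min(a, b)] → w = 0.87
R2: ¬empty=1−0.87=0.13 → w = 0.13
R3: sparse=0.85, dry=0.06; AND[min(a, b)] → w = 0.06
Rules with consequent 'weak': {R2, R3} → strengths 0.13, 0.06
Aggregate via t-conorm [max(a, b)]: 0.13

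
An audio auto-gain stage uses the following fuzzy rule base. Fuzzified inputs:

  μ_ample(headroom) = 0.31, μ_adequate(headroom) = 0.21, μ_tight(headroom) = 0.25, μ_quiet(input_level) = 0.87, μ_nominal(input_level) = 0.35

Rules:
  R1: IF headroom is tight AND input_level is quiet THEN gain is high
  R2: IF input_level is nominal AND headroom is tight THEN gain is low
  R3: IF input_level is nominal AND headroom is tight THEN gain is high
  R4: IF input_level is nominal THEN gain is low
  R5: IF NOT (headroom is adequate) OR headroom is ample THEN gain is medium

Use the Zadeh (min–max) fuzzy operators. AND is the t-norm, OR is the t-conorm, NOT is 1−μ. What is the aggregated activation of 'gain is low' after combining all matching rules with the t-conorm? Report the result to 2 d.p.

0.35

R1: tight=0.25, quiet=0.87; AND[min(a, b)] → w = 0.25
R2: nominal=0.35, tight=0.25; AND[min(a, b)] → w = 0.25
R3: nominal=0.35, tight=0.25; AND[min(a, b)] → w = 0.25
R4: nominal=0.35 → w = 0.35
R5: ¬adequate=1−0.21=0.79, ample=0.31; OR[max(a, b)] → w = 0.79
Rules with consequent 'low': {R2, R4} → strengths 0.25, 0.35
Aggregate via t-conorm [max(a, b)]: 0.35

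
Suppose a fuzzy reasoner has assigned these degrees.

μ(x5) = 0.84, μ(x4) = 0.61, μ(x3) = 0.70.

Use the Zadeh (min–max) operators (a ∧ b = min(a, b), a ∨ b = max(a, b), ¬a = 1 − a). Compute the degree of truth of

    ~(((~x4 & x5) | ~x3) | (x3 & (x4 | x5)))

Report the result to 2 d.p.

0.30

~x4 = 1 − 0.61 = 0.39
~x4 & x5 = min(a, b) on (0.39, 0.84) = 0.39
~x3 = 1 − 0.70 = 0.30
(~x4 & x5) | ~x3 = max(a, b) on (0.39, 0.30) = 0.39
x4 | x5 = max(a, b) on (0.61, 0.84) = 0.84
x3 & (x4 | x5) = min(a, b) on (0.70, 0.84) = 0.70
((~x4 & x5) | ~x3) | (x3 & (x4 | x5)) = max(a, b) on (0.39, 0.70) = 0.70
~(((~x4 & x5) | ~x3) | (x3 & (x4 | x5))) = 1 − 0.70 = 0.30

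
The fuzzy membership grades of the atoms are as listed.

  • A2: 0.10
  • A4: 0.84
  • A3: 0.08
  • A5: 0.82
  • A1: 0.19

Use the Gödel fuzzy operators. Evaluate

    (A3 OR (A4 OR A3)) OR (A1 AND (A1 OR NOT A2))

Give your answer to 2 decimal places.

0.84

A4 OR A3 = max(a, b) on (0.84, 0.08) = 0.84
A3 OR (A4 OR A3) = max(a, b) on (0.08, 0.84) = 0.84
NOT A2 = 1 − 0.10 = 0.90
A1 OR NOT A2 = max(a, b) on (0.19, 0.90) = 0.90
A1 AND (A1 OR NOT A2) = min(a, b) on (0.19, 0.90) = 0.19
(A3 OR (A4 OR A3)) OR (A1 AND (A1 OR NOT A2)) = max(a, b) on (0.84, 0.19) = 0.84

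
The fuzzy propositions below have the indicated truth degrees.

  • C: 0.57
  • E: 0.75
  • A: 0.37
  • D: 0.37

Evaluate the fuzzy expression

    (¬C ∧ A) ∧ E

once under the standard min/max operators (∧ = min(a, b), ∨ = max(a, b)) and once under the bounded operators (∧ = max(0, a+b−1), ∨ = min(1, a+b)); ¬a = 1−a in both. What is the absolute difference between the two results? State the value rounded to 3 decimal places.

Under standard min/max:
  ¬C = 1 − 0.57 = 0.43
  ¬C ∧ A = min(a, b) on (0.43, 0.37) = 0.37
  (¬C ∧ A) ∧ E = min(a, b) on (0.37, 0.75) = 0.37
  → value = 0.3700
Under bounded:
  ¬C = 1 − 0.57 = 0.43
  ¬C ∧ A = max(0, a+b−1) on (0.43, 0.37) = 0.00
  (¬C ∧ A) ∧ E = max(0, a+b−1) on (0.00, 0.75) = 0.00
  → value = 0.0000
|0.3700 − 0.0000| = 0.370

0.370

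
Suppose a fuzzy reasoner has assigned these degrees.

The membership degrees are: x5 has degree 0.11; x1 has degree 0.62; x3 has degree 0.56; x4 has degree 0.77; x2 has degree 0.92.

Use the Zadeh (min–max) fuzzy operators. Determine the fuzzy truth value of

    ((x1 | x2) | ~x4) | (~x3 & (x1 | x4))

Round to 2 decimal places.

0.92

x1 | x2 = max(a, b) on (0.62, 0.92) = 0.92
~x4 = 1 − 0.77 = 0.23
(x1 | x2) | ~x4 = max(a, b) on (0.92, 0.23) = 0.92
~x3 = 1 − 0.56 = 0.44
x1 | x4 = max(a, b) on (0.62, 0.77) = 0.77
~x3 & (x1 | x4) = min(a, b) on (0.44, 0.77) = 0.44
((x1 | x2) | ~x4) | (~x3 & (x1 | x4)) = max(a, b) on (0.92, 0.44) = 0.92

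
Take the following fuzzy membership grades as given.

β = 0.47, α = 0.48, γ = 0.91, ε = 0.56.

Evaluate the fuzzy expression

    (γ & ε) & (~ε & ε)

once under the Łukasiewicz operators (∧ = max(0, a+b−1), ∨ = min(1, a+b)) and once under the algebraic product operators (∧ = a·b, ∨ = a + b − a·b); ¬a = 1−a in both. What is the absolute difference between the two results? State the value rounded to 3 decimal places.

0.126

Under Łukasiewicz:
  γ & ε = max(0, a+b−1) on (0.91, 0.56) = 0.47
  ~ε = 1 − 0.56 = 0.44
  ~ε & ε = max(0, a+b−1) on (0.44, 0.56) = 0.00
  (γ & ε) & (~ε & ε) = max(0, a+b−1) on (0.47, 0.00) = 0.00
  → value = 0.0000
Under algebraic product:
  γ & ε = a·b on (0.9100, 0.5600) = 0.5096
  ~ε = 1 − 0.5600 = 0.4400
  ~ε & ε = a·b on (0.4400, 0.5600) = 0.2464
  (γ & ε) & (~ε & ε) = a·b on (0.5096, 0.2464) = 0.1256
  → value = 0.1256
|0.0000 − 0.1256| = 0.126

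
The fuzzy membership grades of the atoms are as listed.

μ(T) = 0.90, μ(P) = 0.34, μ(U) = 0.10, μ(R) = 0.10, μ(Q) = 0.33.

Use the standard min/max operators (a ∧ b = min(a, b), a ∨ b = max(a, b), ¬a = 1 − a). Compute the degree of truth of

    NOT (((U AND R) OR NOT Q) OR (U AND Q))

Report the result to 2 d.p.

U AND R = min(a, b) on (0.10, 0.10) = 0.10
NOT Q = 1 − 0.33 = 0.67
(U AND R) OR NOT Q = max(a, b) on (0.10, 0.67) = 0.67
U AND Q = min(a, b) on (0.10, 0.33) = 0.10
((U AND R) OR NOT Q) OR (U AND Q) = max(a, b) on (0.67, 0.10) = 0.67
NOT (((U AND R) OR NOT Q) OR (U AND Q)) = 1 − 0.67 = 0.33

0.33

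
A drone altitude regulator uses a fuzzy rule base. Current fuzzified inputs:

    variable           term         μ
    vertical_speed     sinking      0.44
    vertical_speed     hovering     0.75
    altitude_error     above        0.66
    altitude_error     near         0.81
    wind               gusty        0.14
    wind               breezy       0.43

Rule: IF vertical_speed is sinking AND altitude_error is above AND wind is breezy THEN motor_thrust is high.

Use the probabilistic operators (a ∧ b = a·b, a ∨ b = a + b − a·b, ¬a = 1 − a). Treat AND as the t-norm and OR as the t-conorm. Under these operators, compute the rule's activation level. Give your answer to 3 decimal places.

0.125

firing strength: sinking=0.44, above=0.66, breezy=0.43; AND[a·b] → w = 0.1249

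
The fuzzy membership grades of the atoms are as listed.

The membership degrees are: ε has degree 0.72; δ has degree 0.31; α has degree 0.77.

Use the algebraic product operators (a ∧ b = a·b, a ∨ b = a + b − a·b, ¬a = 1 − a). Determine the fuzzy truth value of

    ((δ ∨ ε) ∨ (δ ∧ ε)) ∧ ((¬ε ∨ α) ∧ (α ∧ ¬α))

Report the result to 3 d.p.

0.126

δ ∨ ε = a + b − a·b on (0.3100, 0.7200) = 0.8068
δ ∧ ε = a·b on (0.3100, 0.7200) = 0.2232
(δ ∨ ε) ∨ (δ ∧ ε) = a + b − a·b on (0.8068, 0.2232) = 0.8499
¬ε = 1 − 0.7200 = 0.2800
¬ε ∨ α = a + b − a·b on (0.2800, 0.7700) = 0.8344
¬α = 1 − 0.7700 = 0.2300
α ∧ ¬α = a·b on (0.7700, 0.2300) = 0.1771
(¬ε ∨ α) ∧ (α ∧ ¬α) = a·b on (0.8344, 0.1771) = 0.1478
((δ ∨ ε) ∨ (δ ∧ ε)) ∧ ((¬ε ∨ α) ∧ (α ∧ ¬α)) = a·b on (0.8499, 0.1478) = 0.1256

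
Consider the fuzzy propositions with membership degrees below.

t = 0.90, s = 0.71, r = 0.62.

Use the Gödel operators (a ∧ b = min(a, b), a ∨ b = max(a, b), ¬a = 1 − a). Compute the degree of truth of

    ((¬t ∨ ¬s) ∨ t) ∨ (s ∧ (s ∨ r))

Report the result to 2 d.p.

0.90

¬t = 1 − 0.90 = 0.10
¬s = 1 − 0.71 = 0.29
¬t ∨ ¬s = max(a, b) on (0.10, 0.29) = 0.29
(¬t ∨ ¬s) ∨ t = max(a, b) on (0.29, 0.90) = 0.90
s ∨ r = max(a, b) on (0.71, 0.62) = 0.71
s ∧ (s ∨ r) = min(a, b) on (0.71, 0.71) = 0.71
((¬t ∨ ¬s) ∨ t) ∨ (s ∧ (s ∨ r)) = max(a, b) on (0.90, 0.71) = 0.90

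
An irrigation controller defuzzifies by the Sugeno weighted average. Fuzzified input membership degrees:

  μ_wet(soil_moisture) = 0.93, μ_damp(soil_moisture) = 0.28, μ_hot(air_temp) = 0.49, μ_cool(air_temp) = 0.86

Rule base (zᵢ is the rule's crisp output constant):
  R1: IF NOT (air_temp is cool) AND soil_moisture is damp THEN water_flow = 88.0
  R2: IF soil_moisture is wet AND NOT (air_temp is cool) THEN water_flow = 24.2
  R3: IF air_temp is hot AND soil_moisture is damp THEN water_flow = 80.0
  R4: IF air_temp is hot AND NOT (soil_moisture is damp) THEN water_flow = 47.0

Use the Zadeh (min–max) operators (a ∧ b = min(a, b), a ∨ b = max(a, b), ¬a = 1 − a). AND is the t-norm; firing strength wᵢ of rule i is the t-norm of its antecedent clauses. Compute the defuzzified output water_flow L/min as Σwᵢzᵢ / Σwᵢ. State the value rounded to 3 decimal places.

58.227

R1 (z=88.0): ¬cool=1−0.86=0.14, damp=0.28; AND[min(a, b)] → w = 0.14
R2 (z=24.2): wet=0.93, ¬cool=1−0.86=0.14; AND[min(a, b)] → w = 0.14
R3 (z=80.0): hot=0.49, damp=0.28; AND[min(a, b)] → w = 0.28
R4 (z=47.0): hot=0.49, ¬damp=1−0.28=0.72; AND[min(a, b)] → w = 0.49
Weighted average = (0.14·88.0 + 0.14·24.2 + 0.28·80.0 + 0.49·47.0) / (0.14 + 0.14 + 0.28 + 0.49)
  = 61.1380 / 1.0500 = 58.227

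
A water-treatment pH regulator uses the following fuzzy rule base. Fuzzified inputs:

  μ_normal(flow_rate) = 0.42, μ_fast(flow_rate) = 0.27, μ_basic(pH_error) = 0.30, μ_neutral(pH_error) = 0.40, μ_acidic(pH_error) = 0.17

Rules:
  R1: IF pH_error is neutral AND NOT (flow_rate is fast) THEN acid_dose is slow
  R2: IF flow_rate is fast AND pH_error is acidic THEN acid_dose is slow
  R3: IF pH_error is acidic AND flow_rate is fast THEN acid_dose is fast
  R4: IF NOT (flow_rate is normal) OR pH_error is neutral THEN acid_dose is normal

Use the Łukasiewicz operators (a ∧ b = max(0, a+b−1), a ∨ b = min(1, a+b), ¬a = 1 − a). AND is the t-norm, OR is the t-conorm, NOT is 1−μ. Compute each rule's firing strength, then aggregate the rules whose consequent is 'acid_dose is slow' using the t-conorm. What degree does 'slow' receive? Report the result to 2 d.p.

R1: neutral=0.40, ¬fast=1−0.27=0.73; AND[max(0, a+b−1)] → w = 0.13
R2: fast=0.27, acidic=0.17; AND[max(0, a+b−1)] → w = 0.00
R3: acidic=0.17, fast=0.27; AND[max(0, a+b−1)] → w = 0.00
R4: ¬normal=1−0.42=0.58, neutral=0.40; OR[min(1, a+b)] → w = 0.98
Rules with consequent 'slow': {R1, R2} → strengths 0.13, 0.00
Aggregate via t-conorm [min(1, a+b)]: 0.13

0.13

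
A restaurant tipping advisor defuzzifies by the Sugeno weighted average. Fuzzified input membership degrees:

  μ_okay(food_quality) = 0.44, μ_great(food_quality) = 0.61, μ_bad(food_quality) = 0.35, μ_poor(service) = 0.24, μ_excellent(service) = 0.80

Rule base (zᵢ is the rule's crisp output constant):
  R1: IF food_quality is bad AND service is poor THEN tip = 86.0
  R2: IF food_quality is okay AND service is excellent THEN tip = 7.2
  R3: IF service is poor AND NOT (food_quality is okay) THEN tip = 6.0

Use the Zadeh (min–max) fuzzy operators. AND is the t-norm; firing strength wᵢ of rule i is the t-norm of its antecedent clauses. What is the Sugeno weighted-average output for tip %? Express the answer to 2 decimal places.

R1 (z=86.0): bad=0.35, poor=0.24; AND[min(a, b)] → w = 0.24
R2 (z=7.2): okay=0.44, excellent=0.80; AND[min(a, b)] → w = 0.44
R3 (z=6.0): poor=0.24, ¬okay=1−0.44=0.56; AND[min(a, b)] → w = 0.24
Weighted average = (0.24·86.0 + 0.44·7.2 + 0.24·6.0) / (0.24 + 0.44 + 0.24)
  = 25.2480 / 0.9200 = 27.44

27.44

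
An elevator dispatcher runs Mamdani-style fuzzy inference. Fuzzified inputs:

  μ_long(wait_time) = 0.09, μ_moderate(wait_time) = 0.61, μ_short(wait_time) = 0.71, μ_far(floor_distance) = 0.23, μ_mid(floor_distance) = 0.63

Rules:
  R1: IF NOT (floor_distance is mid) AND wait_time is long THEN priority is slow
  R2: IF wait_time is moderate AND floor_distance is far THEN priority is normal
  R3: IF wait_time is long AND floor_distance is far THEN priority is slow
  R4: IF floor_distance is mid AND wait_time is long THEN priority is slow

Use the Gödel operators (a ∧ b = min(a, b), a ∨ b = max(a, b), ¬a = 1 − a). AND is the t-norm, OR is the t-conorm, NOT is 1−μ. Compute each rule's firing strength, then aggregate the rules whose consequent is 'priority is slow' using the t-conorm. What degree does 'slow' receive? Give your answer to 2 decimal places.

0.09

R1: ¬mid=1−0.63=0.37, long=0.09; AND[min(a, b)] → w = 0.09
R2: moderate=0.61, far=0.23; AND[min(a, b)] → w = 0.23
R3: long=0.09, far=0.23; AND[min(a, b)] → w = 0.09
R4: mid=0.63, long=0.09; AND[min(a, b)] → w = 0.09
Rules with consequent 'slow': {R1, R3, R4} → strengths 0.09, 0.09, 0.09
Aggregate via t-conorm [max(a, b)]: 0.09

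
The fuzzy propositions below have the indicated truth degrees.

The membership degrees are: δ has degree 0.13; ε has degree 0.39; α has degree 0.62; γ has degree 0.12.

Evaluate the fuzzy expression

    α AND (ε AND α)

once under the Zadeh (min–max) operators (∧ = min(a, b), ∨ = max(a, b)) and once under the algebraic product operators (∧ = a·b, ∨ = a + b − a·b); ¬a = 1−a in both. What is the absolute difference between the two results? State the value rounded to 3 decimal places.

Under Zadeh (min–max):
  ε AND α = min(a, b) on (0.39, 0.62) = 0.39
  α AND (ε AND α) = min(a, b) on (0.62, 0.39) = 0.39
  → value = 0.3900
Under algebraic product:
  ε AND α = a·b on (0.3900, 0.6200) = 0.2418
  α AND (ε AND α) = a·b on (0.6200, 0.2418) = 0.1499
  → value = 0.1499
|0.3900 − 0.1499| = 0.240

0.240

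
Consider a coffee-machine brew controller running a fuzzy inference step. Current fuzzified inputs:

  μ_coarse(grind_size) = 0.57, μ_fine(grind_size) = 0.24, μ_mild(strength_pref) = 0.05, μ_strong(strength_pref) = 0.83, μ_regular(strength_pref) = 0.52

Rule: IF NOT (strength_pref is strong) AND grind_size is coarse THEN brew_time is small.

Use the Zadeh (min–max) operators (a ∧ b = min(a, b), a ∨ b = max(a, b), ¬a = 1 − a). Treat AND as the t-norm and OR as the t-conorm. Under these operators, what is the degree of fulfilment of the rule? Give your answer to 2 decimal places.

0.17

firing strength: ¬strong=1−0.83=0.17, coarse=0.57; AND[min(a, b)] → w = 0.17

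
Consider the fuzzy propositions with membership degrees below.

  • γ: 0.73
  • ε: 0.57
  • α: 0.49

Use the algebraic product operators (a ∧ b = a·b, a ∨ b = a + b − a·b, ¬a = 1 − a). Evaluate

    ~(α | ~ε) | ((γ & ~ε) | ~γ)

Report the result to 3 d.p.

0.645

~ε = 1 − 0.5700 = 0.4300
α | ~ε = a + b − a·b on (0.4900, 0.4300) = 0.7093
~(α | ~ε) = 1 − 0.7093 = 0.2907
~ε = 1 − 0.5700 = 0.4300
γ & ~ε = a·b on (0.7300, 0.4300) = 0.3139
~γ = 1 − 0.7300 = 0.2700
(γ & ~ε) | ~γ = a + b − a·b on (0.3139, 0.2700) = 0.4991
~(α | ~ε) | ((γ & ~ε) | ~γ) = a + b − a·b on (0.2907, 0.4991) = 0.6447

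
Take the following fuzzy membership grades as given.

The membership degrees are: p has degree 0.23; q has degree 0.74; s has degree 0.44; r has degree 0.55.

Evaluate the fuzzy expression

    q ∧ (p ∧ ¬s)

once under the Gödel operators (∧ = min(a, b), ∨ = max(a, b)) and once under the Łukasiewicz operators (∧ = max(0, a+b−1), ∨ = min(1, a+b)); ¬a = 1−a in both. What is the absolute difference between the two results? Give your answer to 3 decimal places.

0.230

Under Gödel:
  ¬s = 1 − 0.44 = 0.56
  p ∧ ¬s = min(a, b) on (0.23, 0.56) = 0.23
  q ∧ (p ∧ ¬s) = min(a, b) on (0.74, 0.23) = 0.23
  → value = 0.2300
Under Łukasiewicz:
  ¬s = 1 − 0.44 = 0.56
  p ∧ ¬s = max(0, a+b−1) on (0.23, 0.56) = 0.00
  q ∧ (p ∧ ¬s) = max(0, a+b−1) on (0.74, 0.00) = 0.00
  → value = 0.0000
|0.2300 − 0.0000| = 0.230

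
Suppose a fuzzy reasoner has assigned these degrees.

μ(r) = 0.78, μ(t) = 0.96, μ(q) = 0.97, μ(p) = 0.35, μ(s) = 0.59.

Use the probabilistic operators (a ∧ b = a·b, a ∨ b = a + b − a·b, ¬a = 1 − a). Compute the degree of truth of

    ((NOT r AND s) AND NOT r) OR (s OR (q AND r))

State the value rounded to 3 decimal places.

0.903

NOT r = 1 − 0.7800 = 0.2200
NOT r AND s = a·b on (0.2200, 0.5900) = 0.1298
NOT r = 1 − 0.7800 = 0.2200
(NOT r AND s) AND NOT r = a·b on (0.1298, 0.2200) = 0.0286
q AND r = a·b on (0.9700, 0.7800) = 0.7566
s OR (q AND r) = a + b − a·b on (0.5900, 0.7566) = 0.9002
((NOT r AND s) AND NOT r) OR (s OR (q AND r)) = a + b − a·b on (0.0286, 0.9002) = 0.9031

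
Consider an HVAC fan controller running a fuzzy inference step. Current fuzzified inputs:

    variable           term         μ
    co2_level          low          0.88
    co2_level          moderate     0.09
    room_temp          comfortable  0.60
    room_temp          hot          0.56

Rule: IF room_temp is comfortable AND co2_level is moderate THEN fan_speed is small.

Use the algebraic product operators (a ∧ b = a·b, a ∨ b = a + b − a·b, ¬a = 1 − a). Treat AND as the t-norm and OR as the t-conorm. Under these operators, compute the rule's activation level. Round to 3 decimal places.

0.054

firing strength: comfortable=0.60, moderate=0.09; AND[a·b] → w = 0.0540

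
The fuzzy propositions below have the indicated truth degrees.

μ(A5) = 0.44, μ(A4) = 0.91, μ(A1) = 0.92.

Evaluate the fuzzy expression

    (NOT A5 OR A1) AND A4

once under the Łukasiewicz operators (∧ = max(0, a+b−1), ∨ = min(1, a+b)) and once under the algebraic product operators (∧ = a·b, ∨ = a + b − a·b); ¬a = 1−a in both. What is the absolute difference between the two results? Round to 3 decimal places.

0.032

Under Łukasiewicz:
  NOT A5 = 1 − 0.44 = 0.56
  NOT A5 OR A1 = min(1, a+b) on (0.56, 0.92) = 1.00
  (NOT A5 OR A1) AND A4 = max(0, a+b−1) on (1.00, 0.91) = 0.91
  → value = 0.9100
Under algebraic product:
  NOT A5 = 1 − 0.4400 = 0.5600
  NOT A5 OR A1 = a + b − a·b on (0.5600, 0.9200) = 0.9648
  (NOT A5 OR A1) AND A4 = a·b on (0.9648, 0.9100) = 0.8780
  → value = 0.8780
|0.9100 − 0.8780| = 0.032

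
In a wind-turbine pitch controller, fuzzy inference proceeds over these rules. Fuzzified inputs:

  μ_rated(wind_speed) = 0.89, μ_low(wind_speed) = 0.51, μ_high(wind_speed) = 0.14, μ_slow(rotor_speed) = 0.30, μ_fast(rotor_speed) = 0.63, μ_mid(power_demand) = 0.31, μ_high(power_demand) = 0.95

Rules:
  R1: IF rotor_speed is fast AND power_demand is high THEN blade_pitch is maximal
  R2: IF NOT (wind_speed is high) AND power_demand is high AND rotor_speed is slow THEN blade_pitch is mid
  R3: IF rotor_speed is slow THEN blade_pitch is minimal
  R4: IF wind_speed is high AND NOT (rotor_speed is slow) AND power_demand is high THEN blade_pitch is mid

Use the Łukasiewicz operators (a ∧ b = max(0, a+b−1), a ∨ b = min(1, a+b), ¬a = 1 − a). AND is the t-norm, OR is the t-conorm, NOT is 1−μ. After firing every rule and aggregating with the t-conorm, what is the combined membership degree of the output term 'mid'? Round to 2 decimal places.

R1: fast=0.63, high=0.95; AND[max(0, a+b−1)] → w = 0.58
R2: ¬high=1−0.14=0.86, high=0.95, slow=0.30; AND[max(0, a+b−1)] → w = 0.11
R3: slow=0.30 → w = 0.30
R4: high=0.14, ¬slow=1−0.30=0.70, high=0.95; AND[max(0, a+b−1)] → w = 0.00
Rules with consequent 'mid': {R2, R4} → strengths 0.11, 0.00
Aggregate via t-conorm [min(1, a+b)]: 0.11

0.11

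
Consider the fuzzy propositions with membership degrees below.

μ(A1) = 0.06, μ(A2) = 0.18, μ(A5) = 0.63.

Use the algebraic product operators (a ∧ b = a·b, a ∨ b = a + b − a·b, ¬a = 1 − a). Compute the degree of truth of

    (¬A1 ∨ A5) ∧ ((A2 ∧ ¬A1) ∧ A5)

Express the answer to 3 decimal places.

0.104

¬A1 = 1 − 0.0600 = 0.9400
¬A1 ∨ A5 = a + b − a·b on (0.9400, 0.6300) = 0.9778
¬A1 = 1 − 0.0600 = 0.9400
A2 ∧ ¬A1 = a·b on (0.1800, 0.9400) = 0.1692
(A2 ∧ ¬A1) ∧ A5 = a·b on (0.1692, 0.6300) = 0.1066
(¬A1 ∨ A5) ∧ ((A2 ∧ ¬A1) ∧ A5) = a·b on (0.9778, 0.1066) = 0.1042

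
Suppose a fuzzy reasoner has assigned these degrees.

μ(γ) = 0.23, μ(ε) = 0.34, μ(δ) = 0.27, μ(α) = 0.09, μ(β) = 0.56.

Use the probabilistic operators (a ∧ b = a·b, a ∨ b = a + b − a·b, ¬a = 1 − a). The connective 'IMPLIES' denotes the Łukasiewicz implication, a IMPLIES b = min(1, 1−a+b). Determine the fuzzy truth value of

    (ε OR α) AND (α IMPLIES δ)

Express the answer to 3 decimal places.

0.399

ε OR α = a + b − a·b on (0.3400, 0.0900) = 0.3994
α IMPLIES δ  [Łukasiewicz: min(1, 1−a+b)] with a=0.0900, b=0.2700 → 1.0000
(ε OR α) AND (α IMPLIES δ) = a·b on (0.3994, 1.0000) = 0.3994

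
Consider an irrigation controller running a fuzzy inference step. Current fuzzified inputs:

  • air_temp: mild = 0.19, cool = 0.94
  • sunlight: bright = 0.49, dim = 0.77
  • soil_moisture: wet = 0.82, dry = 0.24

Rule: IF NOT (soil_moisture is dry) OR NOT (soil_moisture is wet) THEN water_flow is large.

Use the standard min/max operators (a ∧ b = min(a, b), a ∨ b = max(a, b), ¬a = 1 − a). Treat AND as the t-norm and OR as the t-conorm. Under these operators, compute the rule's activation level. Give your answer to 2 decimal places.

firing strength: ¬dry=1−0.24=0.76, ¬wet=1−0.82=0.18; OR[max(a, b)] → w = 0.76

0.76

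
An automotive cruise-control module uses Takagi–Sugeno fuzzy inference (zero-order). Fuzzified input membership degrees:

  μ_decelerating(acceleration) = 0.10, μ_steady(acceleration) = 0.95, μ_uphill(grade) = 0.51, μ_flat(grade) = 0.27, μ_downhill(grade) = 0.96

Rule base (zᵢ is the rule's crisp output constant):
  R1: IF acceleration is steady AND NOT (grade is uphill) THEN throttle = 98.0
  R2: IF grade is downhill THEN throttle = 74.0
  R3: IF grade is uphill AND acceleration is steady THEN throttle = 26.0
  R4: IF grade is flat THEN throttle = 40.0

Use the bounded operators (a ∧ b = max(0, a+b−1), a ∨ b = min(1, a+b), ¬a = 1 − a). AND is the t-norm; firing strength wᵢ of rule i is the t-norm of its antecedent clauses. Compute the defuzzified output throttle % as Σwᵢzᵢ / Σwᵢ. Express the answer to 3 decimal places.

R1 (z=98.0): steady=0.95, ¬uphill=1−0.51=0.49; AND[max(0, a+b−1)] → w = 0.44
R2 (z=74.0): downhill=0.96 → w = 0.96
R3 (z=26.0): uphill=0.51, steady=0.95; AND[max(0, a+b−1)] → w = 0.46
R4 (z=40.0): flat=0.27 → w = 0.27
Weighted average = (0.44·98.0 + 0.96·74.0 + 0.46·26.0 + 0.27·40.0) / (0.44 + 0.96 + 0.46 + 0.27)
  = 136.9200 / 2.1300 = 64.282

64.282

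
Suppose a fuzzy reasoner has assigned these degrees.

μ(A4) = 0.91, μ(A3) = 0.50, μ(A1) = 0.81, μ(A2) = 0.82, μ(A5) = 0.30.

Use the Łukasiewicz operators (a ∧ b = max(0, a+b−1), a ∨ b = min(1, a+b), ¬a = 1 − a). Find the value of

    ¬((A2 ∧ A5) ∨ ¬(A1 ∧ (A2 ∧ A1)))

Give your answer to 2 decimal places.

A2 ∧ A5 = max(0, a+b−1) on (0.82, 0.30) = 0.12
A2 ∧ A1 = max(0, a+b−1) on (0.82, 0.81) = 0.63
A1 ∧ (A2 ∧ A1) = max(0, a+b−1) on (0.81, 0.63) = 0.44
¬(A1 ∧ (A2 ∧ A1)) = 1 − 0.44 = 0.56
(A2 ∧ A5) ∨ ¬(A1 ∧ (A2 ∧ A1)) = min(1, a+b) on (0.12, 0.56) = 0.68
¬((A2 ∧ A5) ∨ ¬(A1 ∧ (A2 ∧ A1))) = 1 − 0.68 = 0.32

0.32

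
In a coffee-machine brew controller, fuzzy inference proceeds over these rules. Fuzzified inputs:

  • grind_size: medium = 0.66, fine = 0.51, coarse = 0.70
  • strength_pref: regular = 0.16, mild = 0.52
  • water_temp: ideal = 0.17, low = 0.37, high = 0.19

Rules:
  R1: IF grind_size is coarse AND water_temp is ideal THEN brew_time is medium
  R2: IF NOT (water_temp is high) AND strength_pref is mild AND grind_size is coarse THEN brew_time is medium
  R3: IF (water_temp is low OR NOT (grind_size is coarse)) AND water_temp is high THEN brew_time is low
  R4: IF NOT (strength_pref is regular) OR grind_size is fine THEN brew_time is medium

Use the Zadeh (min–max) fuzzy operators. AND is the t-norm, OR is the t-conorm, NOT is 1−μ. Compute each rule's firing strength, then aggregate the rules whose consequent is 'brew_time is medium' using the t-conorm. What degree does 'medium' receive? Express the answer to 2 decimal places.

0.84

R1: coarse=0.70, ideal=0.17; AND[min(a, b)] → w = 0.17
R2: ¬high=1−0.19=0.81, mild=0.52, coarse=0.70; AND[min(a, b)] → w = 0.52
R3: (low=0.37 OR ¬coarse=1−0.70=0.30) = 0.37; AND[min(a, b)] with high=0.19 → w = 0.19
R4: ¬regular=1−0.16=0.84, fine=0.51; OR[max(a, b)] → w = 0.84
Rules with consequent 'medium': {R1, R2, R4} → strengths 0.17, 0.52, 0.84
Aggregate via t-conorm [max(a, b)]: 0.84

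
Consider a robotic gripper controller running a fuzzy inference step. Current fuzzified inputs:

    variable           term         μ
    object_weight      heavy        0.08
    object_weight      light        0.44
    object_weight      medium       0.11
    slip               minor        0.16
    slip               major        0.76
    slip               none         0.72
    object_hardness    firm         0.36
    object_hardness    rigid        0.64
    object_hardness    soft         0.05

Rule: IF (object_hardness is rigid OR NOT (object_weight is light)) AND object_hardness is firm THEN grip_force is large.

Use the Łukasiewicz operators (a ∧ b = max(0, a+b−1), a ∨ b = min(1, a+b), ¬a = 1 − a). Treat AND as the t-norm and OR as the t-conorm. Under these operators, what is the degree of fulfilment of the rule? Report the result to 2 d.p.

firing strength: (rigid=0.64 OR ¬light=1−0.44=0.56) = 1.00; AND[max(0, a+b−1)] with firm=0.36 → w = 0.36

0.36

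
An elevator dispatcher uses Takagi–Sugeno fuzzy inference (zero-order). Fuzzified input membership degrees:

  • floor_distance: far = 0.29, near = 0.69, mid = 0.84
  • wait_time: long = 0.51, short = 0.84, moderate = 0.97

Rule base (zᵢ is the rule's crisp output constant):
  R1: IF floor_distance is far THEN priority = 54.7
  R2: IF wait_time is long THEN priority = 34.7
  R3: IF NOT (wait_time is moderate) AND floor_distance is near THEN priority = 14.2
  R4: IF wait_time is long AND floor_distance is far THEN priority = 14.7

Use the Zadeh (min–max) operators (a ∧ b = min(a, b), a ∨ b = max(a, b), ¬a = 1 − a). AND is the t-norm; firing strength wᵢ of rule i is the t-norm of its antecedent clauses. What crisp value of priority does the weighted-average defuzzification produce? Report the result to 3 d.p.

R1 (z=54.7): far=0.29 → w = 0.29
R2 (z=34.7): long=0.51 → w = 0.51
R3 (z=14.2): ¬moderate=1−0.97=0.03, near=0.69; AND[min(a, b)] → w = 0.03
R4 (z=14.7): long=0.51, far=0.29; AND[min(a, b)] → w = 0.29
Weighted average = (0.29·54.7 + 0.51·34.7 + 0.03·14.2 + 0.29·14.7) / (0.29 + 0.51 + 0.03 + 0.29)
  = 38.2490 / 1.1200 = 34.151

34.151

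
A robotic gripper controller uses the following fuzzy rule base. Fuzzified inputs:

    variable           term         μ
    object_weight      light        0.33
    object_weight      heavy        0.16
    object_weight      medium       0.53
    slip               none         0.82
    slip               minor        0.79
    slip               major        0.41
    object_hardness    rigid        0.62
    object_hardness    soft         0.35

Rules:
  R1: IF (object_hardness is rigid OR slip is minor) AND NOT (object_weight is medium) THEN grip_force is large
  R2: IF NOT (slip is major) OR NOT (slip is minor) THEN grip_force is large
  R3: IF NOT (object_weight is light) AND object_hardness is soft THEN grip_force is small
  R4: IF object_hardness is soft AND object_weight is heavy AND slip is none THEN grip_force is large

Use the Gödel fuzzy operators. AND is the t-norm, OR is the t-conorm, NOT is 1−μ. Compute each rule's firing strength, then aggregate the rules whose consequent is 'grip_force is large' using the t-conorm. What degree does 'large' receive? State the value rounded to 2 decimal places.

0.59

R1: (rigid=0.62 OR minor=0.79) = 0.79; AND[min(a, b)] with ¬medium=1−0.53=0.47 → w = 0.47
R2: ¬major=1−0.41=0.59, ¬minor=1−0.79=0.21; OR[max(a, b)] → w = 0.59
R3: ¬light=1−0.33=0.67, soft=0.35; AND[min(a, b)] → w = 0.35
R4: soft=0.35, heavy=0.16, none=0.82; AND[min(a, b)] → w = 0.16
Rules with consequent 'large': {R1, R2, R4} → strengths 0.47, 0.59, 0.16
Aggregate via t-conorm [max(a, b)]: 0.59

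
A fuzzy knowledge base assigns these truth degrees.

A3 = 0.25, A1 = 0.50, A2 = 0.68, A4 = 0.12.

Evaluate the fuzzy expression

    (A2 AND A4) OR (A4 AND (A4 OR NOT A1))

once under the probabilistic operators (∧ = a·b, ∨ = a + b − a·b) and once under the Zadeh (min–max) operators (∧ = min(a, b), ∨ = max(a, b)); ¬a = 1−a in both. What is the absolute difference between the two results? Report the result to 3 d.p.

Under probabilistic:
  A2 AND A4 = a·b on (0.6800, 0.1200) = 0.0816
  NOT A1 = 1 − 0.5000 = 0.5000
  A4 OR NOT A1 = a + b − a·b on (0.1200, 0.5000) = 0.5600
  A4 AND (A4 OR NOT A1) = a·b on (0.1200, 0.5600) = 0.0672
  (A2 AND A4) OR (A4 AND (A4 OR NOT A1)) = a + b − a·b on (0.0816, 0.0672) = 0.1433
  → value = 0.1433
Under Zadeh (min–max):
  A2 AND A4 = min(a, b) on (0.68, 0.12) = 0.12
  NOT A1 = 1 − 0.50 = 0.50
  A4 OR NOT A1 = max(a, b) on (0.12, 0.50) = 0.50
  A4 AND (A4 OR NOT A1) = min(a, b) on (0.12, 0.50) = 0.12
  (A2 AND A4) OR (A4 AND (A4 OR NOT A1)) = max(a, b) on (0.12, 0.12) = 0.12
  → value = 0.1200
|0.1433 − 0.1200| = 0.023

0.023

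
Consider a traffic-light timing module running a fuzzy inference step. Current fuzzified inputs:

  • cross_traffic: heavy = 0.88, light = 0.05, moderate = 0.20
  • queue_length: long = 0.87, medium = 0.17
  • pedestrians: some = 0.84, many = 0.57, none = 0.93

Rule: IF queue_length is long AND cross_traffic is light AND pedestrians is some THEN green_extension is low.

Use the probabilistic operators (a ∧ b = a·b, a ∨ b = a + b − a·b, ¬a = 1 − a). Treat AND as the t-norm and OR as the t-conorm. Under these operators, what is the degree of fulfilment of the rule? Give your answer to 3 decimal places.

firing strength: long=0.87, light=0.05, some=0.84; AND[a·b] → w = 0.0365

0.037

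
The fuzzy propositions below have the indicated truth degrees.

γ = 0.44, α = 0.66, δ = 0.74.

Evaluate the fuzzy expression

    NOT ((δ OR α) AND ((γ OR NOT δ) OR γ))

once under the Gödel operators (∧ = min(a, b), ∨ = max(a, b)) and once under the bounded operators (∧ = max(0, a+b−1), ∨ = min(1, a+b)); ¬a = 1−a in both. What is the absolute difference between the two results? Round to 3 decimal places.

Under Gödel:
  δ OR α = max(a, b) on (0.74, 0.66) = 0.74
  NOT δ = 1 − 0.74 = 0.26
  γ OR NOT δ = max(a, b) on (0.44, 0.26) = 0.44
  (γ OR NOT δ) OR γ = max(a, b) on (0.44, 0.44) = 0.44
  (δ OR α) AND ((γ OR NOT δ) OR γ) = min(a, b) on (0.74, 0.44) = 0.44
  NOT ((δ OR α) AND ((γ OR NOT δ) OR γ)) = 1 − 0.44 = 0.56
  → value = 0.5600
Under bounded:
  δ OR α = min(1, a+b) on (0.74, 0.66) = 1.00
  NOT δ = 1 − 0.74 = 0.26
  γ OR NOT δ = min(1, a+b) on (0.44, 0.26) = 0.70
  (γ OR NOT δ) OR γ = min(1, a+b) on (0.70, 0.44) = 1.00
  (δ OR α) AND ((γ OR NOT δ) OR γ) = max(0, a+b−1) on (1.00, 1.00) = 1.00
  NOT ((δ OR α) AND ((γ OR NOT δ) OR γ)) = 1 − 1.00 = 0.00
  → value = 0.0000
|0.5600 − 0.0000| = 0.560

0.560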